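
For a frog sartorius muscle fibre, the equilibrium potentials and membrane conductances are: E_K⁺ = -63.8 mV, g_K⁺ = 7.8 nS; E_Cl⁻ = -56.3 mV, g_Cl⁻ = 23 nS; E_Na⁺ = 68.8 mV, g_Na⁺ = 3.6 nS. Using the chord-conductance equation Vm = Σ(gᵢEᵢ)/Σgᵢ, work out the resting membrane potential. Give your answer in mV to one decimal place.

Σ gᵢEᵢ = 7.8·(-63.8) + 23·(-56.3) + 3.6·(68.8) = -1544.86
Σ gᵢ = 7.8 + 23 + 3.6 = 34.4
Vm = -1544.86 / 34.4 = -44.91 mV

-44.9 mV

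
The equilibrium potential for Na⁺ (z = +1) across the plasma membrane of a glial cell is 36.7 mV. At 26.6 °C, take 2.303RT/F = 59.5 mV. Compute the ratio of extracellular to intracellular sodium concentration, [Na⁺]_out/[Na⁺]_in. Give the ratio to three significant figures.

4.14

log₁₀([out]/[in]) = E·z/(59.5) = 36.7 × 1 / 59.5 = 0.6168
[out]/[in] = 10^(0.6168) = 4.138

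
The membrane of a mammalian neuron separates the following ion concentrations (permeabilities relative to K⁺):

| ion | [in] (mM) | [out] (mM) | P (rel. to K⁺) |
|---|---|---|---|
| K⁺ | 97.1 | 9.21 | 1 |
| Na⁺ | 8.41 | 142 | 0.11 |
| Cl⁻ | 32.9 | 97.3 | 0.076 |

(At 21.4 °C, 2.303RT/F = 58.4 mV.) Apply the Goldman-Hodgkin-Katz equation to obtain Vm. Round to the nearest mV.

-34 mV

Vm = 58.4 · log₁₀[(Σ P·[cation]ₒ + Σ P·[anion]ᵢ) / (Σ P·[cation]ᵢ + Σ P·[anion]ₒ)]
Numerator = 1×9.21 + 0.11×142 + 0.076×32.9 = 27.33
Denominator = 1×97.1 + 0.11×8.41 + 0.076×97.3 = 105.4
Vm = 58.4 · log₁₀(0.25925) = 58.4 × (-0.5863) = -34.24 mV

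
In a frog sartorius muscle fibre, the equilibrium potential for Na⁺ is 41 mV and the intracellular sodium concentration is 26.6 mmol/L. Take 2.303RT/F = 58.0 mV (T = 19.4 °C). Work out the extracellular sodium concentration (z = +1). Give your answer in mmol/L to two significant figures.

140 mmol/L

Nernst: E = (58.0/1) · log₁₀([out]/[in]), so log₁₀([out]/[in]) = 41.0 × 1 / 58.0 = 0.7069.
[out]/[in] = 10^(0.7069) = 5.092.
[out] = 5.092 × 26.6 = 135.4 mmol/L.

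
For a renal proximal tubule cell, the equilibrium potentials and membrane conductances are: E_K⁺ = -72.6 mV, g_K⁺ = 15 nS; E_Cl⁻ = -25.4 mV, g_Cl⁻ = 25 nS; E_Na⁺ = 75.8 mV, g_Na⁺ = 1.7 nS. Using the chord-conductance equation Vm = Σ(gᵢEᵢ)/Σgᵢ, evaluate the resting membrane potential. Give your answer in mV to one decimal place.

-38.3 mV

Σ gᵢEᵢ = 15·(-72.6) + 25·(-25.4) + 1.7·(75.8) = -1595.14
Σ gᵢ = 15 + 25 + 1.7 = 41.7
Vm = -1595.14 / 41.7 = -38.25 mV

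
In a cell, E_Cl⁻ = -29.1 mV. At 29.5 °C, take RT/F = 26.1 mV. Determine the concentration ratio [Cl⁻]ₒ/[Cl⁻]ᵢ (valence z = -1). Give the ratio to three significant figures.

3.05

ln([out]/[in]) = E·z/(26.1) = -29.1 × -1 / 26.1 = 1.1149
[out]/[in] = e^(1.1149) = 3.049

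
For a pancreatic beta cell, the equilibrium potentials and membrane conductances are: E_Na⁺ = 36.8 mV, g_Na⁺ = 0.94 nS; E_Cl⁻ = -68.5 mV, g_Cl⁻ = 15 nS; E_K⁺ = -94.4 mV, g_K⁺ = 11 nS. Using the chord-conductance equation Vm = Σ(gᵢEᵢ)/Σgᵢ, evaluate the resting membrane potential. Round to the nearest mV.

-75 mV

Σ gᵢEᵢ = 0.94·(36.8) + 15·(-68.5) + 11·(-94.4) = -2031.31
Σ gᵢ = 0.94 + 15 + 11 = 26.94
Vm = -2031.31 / 26.94 = -75.40 mV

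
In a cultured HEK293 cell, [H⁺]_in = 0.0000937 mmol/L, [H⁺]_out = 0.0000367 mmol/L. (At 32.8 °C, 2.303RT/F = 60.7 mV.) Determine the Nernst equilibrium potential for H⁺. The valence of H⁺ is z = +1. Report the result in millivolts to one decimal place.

-24.7 mV

E = (60.7/z) · log₁₀([H⁺]_out/[H⁺]_in) with z = +1.
= (60.7/1) · log₁₀(0.0000367/0.0000937) = 60.70 · log₁₀(0.3917)
= 60.70 · (-0.4071) = -24.71 mV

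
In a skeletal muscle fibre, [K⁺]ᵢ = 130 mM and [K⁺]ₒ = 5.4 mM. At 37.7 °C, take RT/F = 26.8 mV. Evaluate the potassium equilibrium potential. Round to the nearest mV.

-85 mV

E = (26.8/z) · ln([K⁺]_out/[K⁺]_in) with z = +1.
= (26.8/1) · ln(5.4/130) = 26.80 · ln(0.04154)
= 26.80 · (-3.1811) = -85.25 mV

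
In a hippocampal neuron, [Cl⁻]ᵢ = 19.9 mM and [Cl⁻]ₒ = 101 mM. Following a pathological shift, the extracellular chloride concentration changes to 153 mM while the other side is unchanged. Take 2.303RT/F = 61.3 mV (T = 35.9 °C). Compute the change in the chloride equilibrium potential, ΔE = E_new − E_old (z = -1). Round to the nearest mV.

-11 mV

E_old = (61.3/-1)·log₁₀(101/19.9) = -43.25 mV
E_new = (61.3/-1)·log₁₀(153/19.9) = -54.30 mV
ΔE = -54.30 − (-43.25) = -11.06 mV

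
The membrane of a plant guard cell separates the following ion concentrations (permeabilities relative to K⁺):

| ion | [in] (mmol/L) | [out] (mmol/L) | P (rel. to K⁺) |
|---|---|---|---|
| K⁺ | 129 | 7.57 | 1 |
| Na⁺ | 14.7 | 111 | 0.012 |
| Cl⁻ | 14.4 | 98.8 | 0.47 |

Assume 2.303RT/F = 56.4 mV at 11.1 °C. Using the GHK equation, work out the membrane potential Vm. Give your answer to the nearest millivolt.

-59 mV

Vm = 56.4 · log₁₀[(Σ P·[cation]ₒ + Σ P·[anion]ᵢ) / (Σ P·[cation]ᵢ + Σ P·[anion]ₒ)]
Numerator = 1×7.57 + 0.012×111 + 0.47×14.4 = 15.67
Denominator = 1×129 + 0.012×14.7 + 0.47×98.8 = 175.6
Vm = 56.4 · log₁₀(0.089231) = 56.4 × (-1.0495) = -59.19 mV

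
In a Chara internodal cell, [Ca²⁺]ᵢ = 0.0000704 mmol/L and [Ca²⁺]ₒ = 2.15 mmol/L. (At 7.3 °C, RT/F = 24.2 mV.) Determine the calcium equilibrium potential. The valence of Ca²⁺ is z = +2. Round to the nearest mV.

125 mV

E = (24.2/z) · ln([Ca²⁺]_out/[Ca²⁺]_in) with z = +2.
= (24.2/2) · ln(2.15/0.0000704) = 12.10 · ln(3.054e+04)
= 12.10 · (10.3268) = 124.95 mV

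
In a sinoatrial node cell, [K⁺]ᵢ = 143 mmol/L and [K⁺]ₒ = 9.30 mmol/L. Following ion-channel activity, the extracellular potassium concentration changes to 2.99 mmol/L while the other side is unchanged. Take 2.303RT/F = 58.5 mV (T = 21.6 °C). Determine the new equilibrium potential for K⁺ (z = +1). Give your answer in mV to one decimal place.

After the shift: [K⁺]_out = 2.99, [K⁺]_in = 143 mmol/L.
E_new = (58.5/1)·log₁₀(2.99/143) = 58.50 · (-1.6797) = -98.26 mV

-98.3 mV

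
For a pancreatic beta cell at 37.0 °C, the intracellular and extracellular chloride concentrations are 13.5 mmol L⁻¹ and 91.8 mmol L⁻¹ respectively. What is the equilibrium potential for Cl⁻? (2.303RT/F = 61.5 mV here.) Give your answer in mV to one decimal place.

-51.2 mV

E = (61.5/z) · log₁₀([Cl⁻]_out/[Cl⁻]_in) with z = -1.
For an anion, dividing by z = -1 reverses the sign.
= (61.5/-1) · log₁₀(91.8/13.5) = -61.50 · log₁₀(6.8)
= -61.50 · (0.8325) = -51.20 mV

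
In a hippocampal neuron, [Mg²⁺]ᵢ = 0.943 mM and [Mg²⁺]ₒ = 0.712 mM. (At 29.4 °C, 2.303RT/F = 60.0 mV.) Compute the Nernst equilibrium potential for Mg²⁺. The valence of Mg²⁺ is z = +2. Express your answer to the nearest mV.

E = (60.0/z) · log₁₀([Mg²⁺]_out/[Mg²⁺]_in) with z = +2.
= (60.0/2) · log₁₀(0.712/0.943) = 30.00 · log₁₀(0.755)
= 30.00 · (-0.1220) = -3.66 mV

-4 mV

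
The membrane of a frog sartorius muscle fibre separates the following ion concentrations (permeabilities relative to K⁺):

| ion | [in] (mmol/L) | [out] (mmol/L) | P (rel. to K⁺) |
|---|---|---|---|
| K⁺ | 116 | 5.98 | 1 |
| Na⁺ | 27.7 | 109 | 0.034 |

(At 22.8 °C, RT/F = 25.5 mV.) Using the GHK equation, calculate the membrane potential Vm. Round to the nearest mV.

Vm = 25.5 · ln[(Σ P·[cation]ₒ + Σ P·[anion]ᵢ) / (Σ P·[cation]ᵢ + Σ P·[anion]ₒ)]
Numerator = 1×5.98 + 0.034×109 = 9.686
Denominator = 1×116 + 0.034×27.7 = 116.9
Vm = 25.5 · ln(0.082828) = 25.5 × (-2.4910) = -63.52 mV

-64 mV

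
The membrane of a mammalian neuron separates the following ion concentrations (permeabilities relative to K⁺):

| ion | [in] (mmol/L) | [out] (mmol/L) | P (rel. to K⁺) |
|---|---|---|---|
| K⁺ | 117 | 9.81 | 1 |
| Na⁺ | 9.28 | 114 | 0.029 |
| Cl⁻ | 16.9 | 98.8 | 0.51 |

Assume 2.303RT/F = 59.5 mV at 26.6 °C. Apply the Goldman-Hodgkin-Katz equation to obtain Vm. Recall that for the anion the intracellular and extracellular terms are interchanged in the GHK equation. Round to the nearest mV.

-53 mV

Vm = 59.5 · log₁₀[(Σ P·[cation]ₒ + Σ P·[anion]ᵢ) / (Σ P·[cation]ᵢ + Σ P·[anion]ₒ)]
Numerator = 1×9.81 + 0.029×114 + 0.51×16.9 = 21.73
Denominator = 1×117 + 0.029×9.28 + 0.51×98.8 = 167.7
Vm = 59.5 · log₁₀(0.12964) = 59.5 × (-0.8873) = -52.79 mV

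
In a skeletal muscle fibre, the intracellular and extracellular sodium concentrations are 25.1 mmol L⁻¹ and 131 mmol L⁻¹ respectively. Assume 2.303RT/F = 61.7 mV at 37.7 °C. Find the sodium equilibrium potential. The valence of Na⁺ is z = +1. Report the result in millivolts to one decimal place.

44.3 mV

E = (61.7/z) · log₁₀([Na⁺]_out/[Na⁺]_in) with z = +1.
= (61.7/1) · log₁₀(131/25.1) = 61.70 · log₁₀(5.219)
= 61.70 · (0.7176) = 44.28 mV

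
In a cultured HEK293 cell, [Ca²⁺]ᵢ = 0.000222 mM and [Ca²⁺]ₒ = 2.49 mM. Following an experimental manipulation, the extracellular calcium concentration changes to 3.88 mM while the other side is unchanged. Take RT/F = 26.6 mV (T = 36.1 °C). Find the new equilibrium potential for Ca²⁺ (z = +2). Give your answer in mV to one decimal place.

After the shift: [Ca²⁺]_out = 3.88, [Ca²⁺]_in = 0.000222 mM.
E_new = (26.6/2)·ln(3.88/0.000222) = 13.30 · (9.7687) = 129.92 mV

129.9 mV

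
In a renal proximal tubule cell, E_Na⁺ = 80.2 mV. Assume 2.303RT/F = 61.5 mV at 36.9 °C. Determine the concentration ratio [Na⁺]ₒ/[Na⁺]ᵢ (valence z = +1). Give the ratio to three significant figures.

20.1

log₁₀([out]/[in]) = E·z/(61.5) = 80.2 × 1 / 61.5 = 1.3041
[out]/[in] = 10^(1.3041) = 20.14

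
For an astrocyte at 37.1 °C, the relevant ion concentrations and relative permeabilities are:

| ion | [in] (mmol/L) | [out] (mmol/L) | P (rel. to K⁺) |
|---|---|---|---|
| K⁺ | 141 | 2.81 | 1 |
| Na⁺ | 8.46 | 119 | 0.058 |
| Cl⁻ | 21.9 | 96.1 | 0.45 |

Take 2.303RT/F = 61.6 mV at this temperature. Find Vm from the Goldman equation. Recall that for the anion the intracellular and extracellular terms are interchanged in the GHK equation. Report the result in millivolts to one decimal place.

-60.1 mV

Vm = 61.6 · log₁₀[(Σ P·[cation]ₒ + Σ P·[anion]ᵢ) / (Σ P·[cation]ᵢ + Σ P·[anion]ₒ)]
Numerator = 1×2.81 + 0.058×119 + 0.45×21.9 = 19.57
Denominator = 1×141 + 0.058×8.46 + 0.45×96.1 = 184.7
Vm = 61.6 · log₁₀(0.10592) = 61.6 × (-0.9750) = -60.06 mV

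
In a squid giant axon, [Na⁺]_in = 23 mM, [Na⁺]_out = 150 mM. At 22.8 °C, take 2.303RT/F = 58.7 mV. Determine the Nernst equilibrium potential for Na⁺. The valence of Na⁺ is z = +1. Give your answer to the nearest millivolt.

48 mV

E = (58.7/z) · log₁₀([Na⁺]_out/[Na⁺]_in) with z = +1.
= (58.7/1) · log₁₀(150/23) = 58.70 · log₁₀(6.522)
= 58.70 · (0.8144) = 47.80 mV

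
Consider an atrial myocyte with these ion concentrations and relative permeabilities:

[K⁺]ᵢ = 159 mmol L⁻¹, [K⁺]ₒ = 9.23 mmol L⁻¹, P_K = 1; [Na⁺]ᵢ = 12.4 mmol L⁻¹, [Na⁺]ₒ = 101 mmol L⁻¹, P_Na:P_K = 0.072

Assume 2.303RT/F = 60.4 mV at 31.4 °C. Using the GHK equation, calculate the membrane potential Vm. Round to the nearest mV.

Vm = 60.4 · log₁₀[(Σ P·[cation]ₒ + Σ P·[anion]ᵢ) / (Σ P·[cation]ᵢ + Σ P·[anion]ₒ)]
Numerator = 1×9.23 + 0.072×101 = 16.5
Denominator = 1×159 + 0.072×12.4 = 159.9
Vm = 60.4 · log₁₀(0.10321) = 60.4 × (-0.9863) = -59.57 mV

-60 mV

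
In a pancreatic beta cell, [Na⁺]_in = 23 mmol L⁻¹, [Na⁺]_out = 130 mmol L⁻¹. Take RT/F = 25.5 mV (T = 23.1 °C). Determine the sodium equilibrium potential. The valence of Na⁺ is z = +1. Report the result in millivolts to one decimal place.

E = (25.5/z) · ln([Na⁺]_out/[Na⁺]_in) with z = +1.
= (25.5/1) · ln(130/23) = 25.50 · ln(5.652)
= 25.50 · (1.7320) = 44.17 mV

44.2 mV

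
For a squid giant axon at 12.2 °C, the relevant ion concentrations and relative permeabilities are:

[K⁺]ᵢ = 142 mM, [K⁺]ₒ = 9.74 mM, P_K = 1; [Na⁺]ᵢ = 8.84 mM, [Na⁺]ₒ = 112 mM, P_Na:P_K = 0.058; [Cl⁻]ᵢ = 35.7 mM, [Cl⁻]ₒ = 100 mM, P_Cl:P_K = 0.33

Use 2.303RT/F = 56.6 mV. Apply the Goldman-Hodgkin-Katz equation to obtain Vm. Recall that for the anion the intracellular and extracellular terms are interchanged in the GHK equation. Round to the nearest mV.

Vm = 56.6 · log₁₀[(Σ P·[cation]ₒ + Σ P·[anion]ᵢ) / (Σ P·[cation]ᵢ + Σ P·[anion]ₒ)]
Numerator = 1×9.74 + 0.058×112 + 0.33×35.7 = 28.02
Denominator = 1×142 + 0.058×8.84 + 0.33×100 = 175.5
Vm = 56.6 · log₁₀(0.15963) = 56.6 × (-0.7969) = -45.10 mV

-45 mV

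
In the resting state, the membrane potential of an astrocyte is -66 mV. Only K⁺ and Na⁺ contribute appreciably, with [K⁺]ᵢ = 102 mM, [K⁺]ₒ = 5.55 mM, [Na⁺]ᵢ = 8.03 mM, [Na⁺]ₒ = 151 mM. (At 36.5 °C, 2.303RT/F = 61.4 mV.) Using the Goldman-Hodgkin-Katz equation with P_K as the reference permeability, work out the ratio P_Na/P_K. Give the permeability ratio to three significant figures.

0.0202

Let α = P_Na/P_K. GHK: Vm = 61.4·log₁₀[(Kₒ + α·Naₒ)/(Kᵢ + α·Naᵢ)].
10^(Vm/61.4) = 10^(-66.0/61.4) = 0.084155
So 0.084155·(Kᵢ + α·Naᵢ) = Kₒ + α·Naₒ → α = (0.084155·102.0 − 5.55) / (151.0 − 0.084155·8.03)
α = (8.584 − 5.55) / (151.0 − 0.6758) = 3.034/150.3 = 0.02018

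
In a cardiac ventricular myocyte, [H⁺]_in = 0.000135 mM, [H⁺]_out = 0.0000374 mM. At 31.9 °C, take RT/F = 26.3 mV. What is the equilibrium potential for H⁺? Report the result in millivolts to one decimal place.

E = (26.3/z) · ln([H⁺]_out/[H⁺]_in) with z = +1.
= (26.3/1) · ln(0.0000374/0.000135) = 26.30 · ln(0.277)
= 26.30 · (-1.2836) = -33.76 mV

-33.8 mV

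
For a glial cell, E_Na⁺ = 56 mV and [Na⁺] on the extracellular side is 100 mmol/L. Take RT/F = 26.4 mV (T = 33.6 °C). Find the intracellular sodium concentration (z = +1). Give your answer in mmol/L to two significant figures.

Nernst: E = (26.4/1) · ln([out]/[in]), so ln([out]/[in]) = 56.0 × 1 / 26.4 = 2.1212.
[out]/[in] = e^(2.1212) = 8.341.
[in] = 100 / 8.341 = 11.99 mmol/L.

12 mmol/L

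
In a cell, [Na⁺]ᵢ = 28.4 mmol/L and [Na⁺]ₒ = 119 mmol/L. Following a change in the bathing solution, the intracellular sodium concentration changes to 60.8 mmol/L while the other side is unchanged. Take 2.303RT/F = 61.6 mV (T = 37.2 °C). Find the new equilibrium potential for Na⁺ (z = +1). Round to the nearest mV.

18 mV

After the shift: [Na⁺]_out = 119, [Na⁺]_in = 60.8 mmol/L.
E_new = (61.6/1)·log₁₀(119/60.8) = 61.60 · (0.2916) = 17.97 mV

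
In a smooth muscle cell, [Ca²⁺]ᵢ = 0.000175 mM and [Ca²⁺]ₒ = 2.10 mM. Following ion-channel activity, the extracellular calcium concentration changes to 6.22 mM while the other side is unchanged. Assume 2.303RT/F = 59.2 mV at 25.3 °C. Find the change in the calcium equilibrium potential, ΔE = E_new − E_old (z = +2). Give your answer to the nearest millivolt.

14 mV

E_old = (59.2/2)·log₁₀(2.10/0.000175) = 120.74 mV
E_new = (59.2/2)·log₁₀(6.22/0.000175) = 134.70 mV
ΔE = 134.70 − (120.74) = 13.96 mV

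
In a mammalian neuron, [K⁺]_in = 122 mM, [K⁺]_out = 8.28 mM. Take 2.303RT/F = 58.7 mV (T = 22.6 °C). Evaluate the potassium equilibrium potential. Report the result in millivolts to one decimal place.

E = (58.7/z) · log₁₀([K⁺]_out/[K⁺]_in) with z = +1.
= (58.7/1) · log₁₀(8.28/122) = 58.70 · log₁₀(0.06787)
= 58.70 · (-1.1683) = -68.58 mV

-68.6 mV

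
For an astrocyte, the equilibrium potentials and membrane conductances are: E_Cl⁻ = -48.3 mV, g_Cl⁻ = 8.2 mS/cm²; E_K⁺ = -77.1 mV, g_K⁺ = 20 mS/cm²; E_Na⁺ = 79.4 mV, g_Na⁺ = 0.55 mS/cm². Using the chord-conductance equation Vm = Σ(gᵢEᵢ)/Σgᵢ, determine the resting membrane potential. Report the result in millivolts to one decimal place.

Σ gᵢEᵢ = 8.2·(-48.3) + 20·(-77.1) + 0.55·(79.4) = -1894.39
Σ gᵢ = 8.2 + 20 + 0.55 = 28.75
Vm = -1894.39 / 28.75 = -65.89 mV

-65.9 mV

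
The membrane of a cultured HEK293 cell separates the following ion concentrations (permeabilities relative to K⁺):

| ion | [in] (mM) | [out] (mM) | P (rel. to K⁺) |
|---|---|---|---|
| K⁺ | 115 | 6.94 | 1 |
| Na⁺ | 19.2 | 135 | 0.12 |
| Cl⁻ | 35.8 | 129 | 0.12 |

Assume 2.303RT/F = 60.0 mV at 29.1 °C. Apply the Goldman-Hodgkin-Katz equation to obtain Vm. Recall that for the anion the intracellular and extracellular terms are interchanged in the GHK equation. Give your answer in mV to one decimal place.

Vm = 60.0 · log₁₀[(Σ P·[cation]ₒ + Σ P·[anion]ᵢ) / (Σ P·[cation]ᵢ + Σ P·[anion]ₒ)]
Numerator = 1×6.94 + 0.12×135 + 0.12×35.8 = 27.44
Denominator = 1×115 + 0.12×19.2 + 0.12×129 = 132.8
Vm = 60.0 · log₁₀(0.20662) = 60.0 × (-0.6848) = -41.09 mV

-41.1 mV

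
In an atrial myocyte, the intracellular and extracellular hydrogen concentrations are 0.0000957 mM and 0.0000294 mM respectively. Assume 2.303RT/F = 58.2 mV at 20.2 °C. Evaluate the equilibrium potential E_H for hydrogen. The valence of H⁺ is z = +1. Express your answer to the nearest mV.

E = (58.2/z) · log₁₀([H⁺]_out/[H⁺]_in) with z = +1.
= (58.2/1) · log₁₀(0.0000294/0.0000957) = 58.20 · log₁₀(0.3072)
= 58.20 · (-0.5126) = -29.83 mV

-30 mV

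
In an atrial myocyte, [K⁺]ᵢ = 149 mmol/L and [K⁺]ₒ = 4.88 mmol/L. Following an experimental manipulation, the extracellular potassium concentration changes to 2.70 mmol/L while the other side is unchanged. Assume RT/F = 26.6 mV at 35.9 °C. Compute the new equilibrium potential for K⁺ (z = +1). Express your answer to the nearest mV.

After the shift: [K⁺]_out = 2.70, [K⁺]_in = 149 mmol/L.
E_new = (26.6/1)·ln(2.70/149) = 26.60 · (-4.0107) = -106.68 mV

-107 mV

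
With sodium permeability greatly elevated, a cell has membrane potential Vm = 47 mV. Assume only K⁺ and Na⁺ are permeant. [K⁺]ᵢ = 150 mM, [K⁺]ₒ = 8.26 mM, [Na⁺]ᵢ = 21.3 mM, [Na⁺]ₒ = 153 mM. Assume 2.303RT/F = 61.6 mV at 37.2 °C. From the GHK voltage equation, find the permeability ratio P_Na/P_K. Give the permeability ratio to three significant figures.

29.1

Let α = P_Na/P_K. GHK: Vm = 61.6·log₁₀[(Kₒ + α·Naₒ)/(Kᵢ + α·Naᵢ)].
10^(Vm/61.6) = 10^(47.0/61.6) = 5.7941
So 5.7941·(Kᵢ + α·Naᵢ) = Kₒ + α·Naₒ → α = (5.7941·150.0 − 8.26) / (153.0 − 5.7941·21.3)
α = (869.1 − 8.26) / (153.0 − 123.4) = 860.9/29.59 = 29.1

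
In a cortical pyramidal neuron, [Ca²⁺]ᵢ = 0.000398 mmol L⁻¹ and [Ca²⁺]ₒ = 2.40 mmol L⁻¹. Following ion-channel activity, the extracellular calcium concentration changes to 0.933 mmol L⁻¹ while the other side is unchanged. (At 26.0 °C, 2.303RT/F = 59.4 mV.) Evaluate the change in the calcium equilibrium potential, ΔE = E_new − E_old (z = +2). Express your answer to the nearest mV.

E_old = (59.4/2)·log₁₀(2.40/0.000398) = 112.28 mV
E_new = (59.4/2)·log₁₀(0.933/0.000398) = 100.09 mV
ΔE = 100.09 − (112.28) = -12.19 mV

-12 mV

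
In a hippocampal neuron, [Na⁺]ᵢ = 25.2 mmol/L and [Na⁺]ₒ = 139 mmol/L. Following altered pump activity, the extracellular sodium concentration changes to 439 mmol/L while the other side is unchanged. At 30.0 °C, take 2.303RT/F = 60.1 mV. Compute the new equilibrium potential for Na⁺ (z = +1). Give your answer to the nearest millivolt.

After the shift: [Na⁺]_out = 439, [Na⁺]_in = 25.2 mmol/L.
E_new = (60.1/1)·log₁₀(439/25.2) = 60.10 · (1.2411) = 74.59 mV

75 mV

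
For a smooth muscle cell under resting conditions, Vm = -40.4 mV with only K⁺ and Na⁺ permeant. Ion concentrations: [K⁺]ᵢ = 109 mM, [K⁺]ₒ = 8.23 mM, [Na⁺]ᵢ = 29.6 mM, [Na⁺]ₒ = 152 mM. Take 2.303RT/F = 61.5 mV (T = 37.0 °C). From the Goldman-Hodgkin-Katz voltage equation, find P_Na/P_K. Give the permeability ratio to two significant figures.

0.11

Let α = P_Na/P_K. GHK: Vm = 61.5·log₁₀[(Kₒ + α·Naₒ)/(Kᵢ + α·Naᵢ)].
10^(Vm/61.5) = 10^(-40.4/61.5) = 0.22034
So 0.22034·(Kᵢ + α·Naᵢ) = Kₒ + α·Naₒ → α = (0.22034·109.0 − 8.23) / (152.0 − 0.22034·29.6)
α = (24.02 − 8.23) / (152.0 − 6.522) = 15.79/145.5 = 0.1085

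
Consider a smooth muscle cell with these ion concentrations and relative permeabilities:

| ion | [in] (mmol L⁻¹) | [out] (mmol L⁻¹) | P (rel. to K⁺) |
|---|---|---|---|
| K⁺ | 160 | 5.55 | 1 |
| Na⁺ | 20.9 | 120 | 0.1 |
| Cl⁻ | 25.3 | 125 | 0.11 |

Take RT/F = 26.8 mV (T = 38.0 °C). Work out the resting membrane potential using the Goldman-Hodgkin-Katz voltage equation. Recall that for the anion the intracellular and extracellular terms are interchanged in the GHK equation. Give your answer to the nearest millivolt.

Vm = 26.8 · ln[(Σ P·[cation]ₒ + Σ P·[anion]ᵢ) / (Σ P·[cation]ᵢ + Σ P·[anion]ₒ)]
Numerator = 1×5.55 + 0.1×120 + 0.11×25.3 = 20.33
Denominator = 1×160 + 0.1×20.9 + 0.11×125 = 175.8
Vm = 26.8 · ln(0.11563) = 26.8 × (-2.1573) = -57.82 mV

-58 mV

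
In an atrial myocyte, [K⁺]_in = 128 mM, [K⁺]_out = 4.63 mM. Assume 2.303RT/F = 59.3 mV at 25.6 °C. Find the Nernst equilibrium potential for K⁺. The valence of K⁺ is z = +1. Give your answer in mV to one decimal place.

-85.5 mV

E = (59.3/z) · log₁₀([K⁺]_out/[K⁺]_in) with z = +1.
= (59.3/1) · log₁₀(4.63/128) = 59.30 · log₁₀(0.03617)
= 59.30 · (-1.4416) = -85.49 mV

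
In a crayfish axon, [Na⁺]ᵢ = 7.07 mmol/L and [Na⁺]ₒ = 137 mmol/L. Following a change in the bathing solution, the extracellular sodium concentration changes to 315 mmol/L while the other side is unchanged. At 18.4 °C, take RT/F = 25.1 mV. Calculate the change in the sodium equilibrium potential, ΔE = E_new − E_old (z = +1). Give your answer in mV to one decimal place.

20.9 mV

E_old = (25.1/1)·ln(137/7.07) = 74.40 mV
E_new = (25.1/1)·ln(315/7.07) = 95.30 mV
ΔE = 95.30 − (74.40) = 20.90 mV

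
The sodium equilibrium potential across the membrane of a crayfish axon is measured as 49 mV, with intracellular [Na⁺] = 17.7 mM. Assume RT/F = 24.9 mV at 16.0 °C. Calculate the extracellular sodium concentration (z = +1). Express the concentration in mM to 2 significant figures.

130 mM

Nernst: E = (24.9/1) · ln([out]/[in]), so ln([out]/[in]) = 49.0 × 1 / 24.9 = 1.9679.
[out]/[in] = e^(1.9679) = 7.155.
[out] = 7.155 × 17.7 = 126.7 mM.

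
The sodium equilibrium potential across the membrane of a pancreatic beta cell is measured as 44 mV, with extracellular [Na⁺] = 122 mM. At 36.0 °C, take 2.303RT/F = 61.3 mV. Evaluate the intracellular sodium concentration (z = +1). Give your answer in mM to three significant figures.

23.4 mM

Nernst: E = (61.3/1) · log₁₀([out]/[in]), so log₁₀([out]/[in]) = 44.0 × 1 / 61.3 = 0.7178.
[out]/[in] = 10^(0.7178) = 5.221.
[in] = 122 / 5.221 = 23.37 mM.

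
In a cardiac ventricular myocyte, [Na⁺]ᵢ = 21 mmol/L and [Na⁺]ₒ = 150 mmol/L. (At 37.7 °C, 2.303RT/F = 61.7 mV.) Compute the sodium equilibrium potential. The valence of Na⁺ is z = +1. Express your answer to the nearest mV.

E = (61.7/z) · log₁₀([Na⁺]_out/[Na⁺]_in) with z = +1.
= (61.7/1) · log₁₀(150/21) = 61.70 · log₁₀(7.143)
= 61.70 · (0.8539) = 52.68 mV

53 mV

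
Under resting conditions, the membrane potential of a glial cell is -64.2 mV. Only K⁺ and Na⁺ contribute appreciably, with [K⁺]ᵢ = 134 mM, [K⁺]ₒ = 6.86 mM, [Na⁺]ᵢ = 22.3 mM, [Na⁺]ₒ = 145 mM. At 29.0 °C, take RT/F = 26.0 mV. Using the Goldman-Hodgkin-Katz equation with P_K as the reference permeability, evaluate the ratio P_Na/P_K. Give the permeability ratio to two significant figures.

0.031

Let α = P_Na/P_K. GHK: Vm = 26.0·ln[(Kₒ + α·Naₒ)/(Kᵢ + α·Naᵢ)].
e^(Vm/26.0) = e^(-64.2/26.0) = 0.08465
So 0.08465·(Kᵢ + α·Naᵢ) = Kₒ + α·Naₒ → α = (0.08465·134.0 − 6.86) / (145.0 − 0.08465·22.3)
α = (11.34 − 6.86) / (145.0 − 1.888) = 4.483/143.1 = 0.03133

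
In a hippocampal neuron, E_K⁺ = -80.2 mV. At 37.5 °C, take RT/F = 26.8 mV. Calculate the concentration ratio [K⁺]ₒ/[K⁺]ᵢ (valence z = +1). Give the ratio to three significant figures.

ln([out]/[in]) = E·z/(26.8) = -80.2 × 1 / 26.8 = -2.9925
[out]/[in] = e^(-2.9925) = 0.05016

0.0502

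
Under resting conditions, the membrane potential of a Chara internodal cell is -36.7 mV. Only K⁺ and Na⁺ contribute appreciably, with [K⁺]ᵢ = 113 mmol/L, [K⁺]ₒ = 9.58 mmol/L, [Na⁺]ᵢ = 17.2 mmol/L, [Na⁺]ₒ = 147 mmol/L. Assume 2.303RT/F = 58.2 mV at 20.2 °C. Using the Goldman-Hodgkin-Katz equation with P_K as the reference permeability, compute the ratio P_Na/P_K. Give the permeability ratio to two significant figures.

0.12

Let α = P_Na/P_K. GHK: Vm = 58.2·log₁₀[(Kₒ + α·Naₒ)/(Kᵢ + α·Naᵢ)].
10^(Vm/58.2) = 10^(-36.7/58.2) = 0.23411
So 0.23411·(Kᵢ + α·Naᵢ) = Kₒ + α·Naₒ → α = (0.23411·113.0 − 9.58) / (147.0 − 0.23411·17.2)
α = (26.45 − 9.58) / (147.0 − 4.027) = 16.87/143 = 0.118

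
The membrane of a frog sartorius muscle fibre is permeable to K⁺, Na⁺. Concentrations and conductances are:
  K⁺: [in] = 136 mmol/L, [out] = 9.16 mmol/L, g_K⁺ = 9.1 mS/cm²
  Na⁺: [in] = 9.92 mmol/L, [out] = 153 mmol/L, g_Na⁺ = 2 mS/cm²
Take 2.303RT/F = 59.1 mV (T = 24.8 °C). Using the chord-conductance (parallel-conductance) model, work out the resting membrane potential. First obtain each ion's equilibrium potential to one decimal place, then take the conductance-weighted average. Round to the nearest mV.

E_K⁺ = (59.1/1)·log₁₀(9.16/136) = -69.2 mV
E_Na⁺ = (59.1/1)·log₁₀(153/9.92) = 70.2 mV
Vm = (Σ gᵢEᵢ)/(Σ gᵢ) = (9.1·-69.2 + 2·70.2) / (9.1 + 2)
= -489.32 / 11.1 = -44.08 mV

-44 mV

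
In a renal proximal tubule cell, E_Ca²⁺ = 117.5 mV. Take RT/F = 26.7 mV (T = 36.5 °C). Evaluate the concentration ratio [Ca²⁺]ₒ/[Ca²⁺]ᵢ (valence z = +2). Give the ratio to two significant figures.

ln([out]/[in]) = E·z/(26.7) = 117.5 × 2 / 26.7 = 8.8015
[out]/[in] = e^(8.8015) = 6644

6600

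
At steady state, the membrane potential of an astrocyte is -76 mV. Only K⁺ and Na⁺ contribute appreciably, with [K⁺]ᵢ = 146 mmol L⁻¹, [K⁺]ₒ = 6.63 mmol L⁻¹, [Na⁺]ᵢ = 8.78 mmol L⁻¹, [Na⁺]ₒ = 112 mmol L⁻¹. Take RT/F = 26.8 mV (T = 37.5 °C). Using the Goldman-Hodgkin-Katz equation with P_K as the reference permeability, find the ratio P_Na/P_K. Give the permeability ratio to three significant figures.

Let α = P_Na/P_K. GHK: Vm = 26.8·ln[(Kₒ + α·Naₒ)/(Kᵢ + α·Naᵢ)].
e^(Vm/26.8) = e^(-76.0/26.8) = 0.05867
So 0.05867·(Kᵢ + α·Naᵢ) = Kₒ + α·Naₒ → α = (0.05867·146.0 − 6.63) / (112.0 − 0.05867·8.78)
α = (8.566 − 6.63) / (112.0 − 0.5151) = 1.936/111.5 = 0.01736

0.0174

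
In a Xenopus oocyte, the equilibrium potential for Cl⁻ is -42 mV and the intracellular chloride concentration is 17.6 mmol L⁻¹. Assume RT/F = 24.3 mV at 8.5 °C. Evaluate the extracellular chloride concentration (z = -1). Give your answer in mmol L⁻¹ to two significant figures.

Nernst: E = (24.3/-1) · ln([out]/[in]), so ln([out]/[in]) = -42.0 × -1 / 24.3 = 1.7284.
[out]/[in] = e^(1.7284) = 5.632.
[out] = 5.632 × 17.6 = 99.12 mmol L⁻¹.

99 mmol L⁻¹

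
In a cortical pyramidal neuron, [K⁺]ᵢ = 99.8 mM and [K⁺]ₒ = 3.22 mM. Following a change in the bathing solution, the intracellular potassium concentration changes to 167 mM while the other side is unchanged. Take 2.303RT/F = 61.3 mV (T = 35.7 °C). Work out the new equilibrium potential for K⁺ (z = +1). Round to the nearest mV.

After the shift: [K⁺]_out = 3.22, [K⁺]_in = 167 mM.
E_new = (61.3/1)·log₁₀(3.22/167) = 61.30 · (-1.7149) = -105.12 mV

-105 mV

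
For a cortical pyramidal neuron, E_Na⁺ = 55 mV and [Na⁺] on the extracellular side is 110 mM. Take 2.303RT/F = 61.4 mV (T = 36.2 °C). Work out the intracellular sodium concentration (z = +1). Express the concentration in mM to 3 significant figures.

14.0 mM

Nernst: E = (61.4/1) · log₁₀([out]/[in]), so log₁₀([out]/[in]) = 55.0 × 1 / 61.4 = 0.8958.
[out]/[in] = 10^(0.8958) = 7.866.
[in] = 110 / 7.866 = 13.98 mM.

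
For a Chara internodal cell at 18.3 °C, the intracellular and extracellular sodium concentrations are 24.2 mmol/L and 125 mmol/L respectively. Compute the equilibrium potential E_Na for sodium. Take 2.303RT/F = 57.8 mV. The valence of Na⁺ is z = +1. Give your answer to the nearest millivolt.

E = (57.8/z) · log₁₀([Na⁺]_out/[Na⁺]_in) with z = +1.
= (57.8/1) · log₁₀(125/24.2) = 57.80 · log₁₀(5.165)
= 57.80 · (0.7131) = 41.22 mV

41 mV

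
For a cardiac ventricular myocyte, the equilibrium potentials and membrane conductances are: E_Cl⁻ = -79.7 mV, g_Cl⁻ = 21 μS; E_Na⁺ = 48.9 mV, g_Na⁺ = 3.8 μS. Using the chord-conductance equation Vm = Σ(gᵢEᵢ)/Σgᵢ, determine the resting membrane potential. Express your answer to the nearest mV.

-60 mV

Σ gᵢEᵢ = 21·(-79.7) + 3.8·(48.9) = -1487.88
Σ gᵢ = 21 + 3.8 = 24.8
Vm = -1487.88 / 24.8 = -60.00 mV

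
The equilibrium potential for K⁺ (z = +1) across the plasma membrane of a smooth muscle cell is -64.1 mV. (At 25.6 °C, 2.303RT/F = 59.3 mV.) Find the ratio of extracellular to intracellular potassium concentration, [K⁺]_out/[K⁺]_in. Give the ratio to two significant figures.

0.083

log₁₀([out]/[in]) = E·z/(59.3) = -64.1 × 1 / 59.3 = -1.0809
[out]/[in] = 10^(-1.0809) = 0.083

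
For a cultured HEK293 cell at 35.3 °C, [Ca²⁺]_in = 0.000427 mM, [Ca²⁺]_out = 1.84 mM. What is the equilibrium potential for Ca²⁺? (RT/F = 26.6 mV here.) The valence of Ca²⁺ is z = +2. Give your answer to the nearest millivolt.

111 mV

E = (26.6/z) · ln([Ca²⁺]_out/[Ca²⁺]_in) with z = +2.
= (26.6/2) · ln(1.84/0.000427) = 13.30 · ln(4309)
= 13.30 · (8.3685) = 111.30 mV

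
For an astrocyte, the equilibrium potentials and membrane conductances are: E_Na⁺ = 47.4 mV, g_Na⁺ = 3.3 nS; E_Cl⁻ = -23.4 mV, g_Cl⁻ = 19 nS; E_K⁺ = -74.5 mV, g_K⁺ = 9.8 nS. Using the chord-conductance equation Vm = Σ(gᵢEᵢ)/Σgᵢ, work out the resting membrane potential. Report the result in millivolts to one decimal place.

-31.7 mV

Σ gᵢEᵢ = 3.3·(47.4) + 19·(-23.4) + 9.8·(-74.5) = -1018.28
Σ gᵢ = 3.3 + 19 + 9.8 = 32.1
Vm = -1018.28 / 32.1 = -31.72 mV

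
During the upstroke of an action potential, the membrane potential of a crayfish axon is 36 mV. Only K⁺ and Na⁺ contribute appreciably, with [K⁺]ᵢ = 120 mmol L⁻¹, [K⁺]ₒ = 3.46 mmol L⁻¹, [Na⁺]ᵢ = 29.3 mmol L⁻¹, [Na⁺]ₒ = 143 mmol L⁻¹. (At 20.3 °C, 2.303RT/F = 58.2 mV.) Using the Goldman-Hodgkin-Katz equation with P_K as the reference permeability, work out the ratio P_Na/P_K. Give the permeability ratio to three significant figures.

23.3

Let α = P_Na/P_K. GHK: Vm = 58.2·log₁₀[(Kₒ + α·Naₒ)/(Kᵢ + α·Naᵢ)].
10^(Vm/58.2) = 10^(36.0/58.2) = 4.1549
So 4.1549·(Kᵢ + α·Naᵢ) = Kₒ + α·Naₒ → α = (4.1549·120.0 − 3.46) / (143.0 − 4.1549·29.3)
α = (498.6 − 3.46) / (143.0 − 121.7) = 495.1/21.26 = 23.29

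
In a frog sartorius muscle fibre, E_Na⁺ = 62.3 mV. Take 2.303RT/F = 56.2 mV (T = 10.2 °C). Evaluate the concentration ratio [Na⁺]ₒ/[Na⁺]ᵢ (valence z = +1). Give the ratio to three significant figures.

log₁₀([out]/[in]) = E·z/(56.2) = 62.3 × 1 / 56.2 = 1.1085
[out]/[in] = 10^(1.1085) = 12.84

12.8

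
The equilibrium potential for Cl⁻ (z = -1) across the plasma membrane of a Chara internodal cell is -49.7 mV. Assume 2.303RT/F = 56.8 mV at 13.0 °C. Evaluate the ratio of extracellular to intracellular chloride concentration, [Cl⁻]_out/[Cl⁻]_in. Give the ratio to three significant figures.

log₁₀([out]/[in]) = E·z/(56.8) = -49.7 × -1 / 56.8 = 0.8750
[out]/[in] = 10^(0.8750) = 7.499

7.50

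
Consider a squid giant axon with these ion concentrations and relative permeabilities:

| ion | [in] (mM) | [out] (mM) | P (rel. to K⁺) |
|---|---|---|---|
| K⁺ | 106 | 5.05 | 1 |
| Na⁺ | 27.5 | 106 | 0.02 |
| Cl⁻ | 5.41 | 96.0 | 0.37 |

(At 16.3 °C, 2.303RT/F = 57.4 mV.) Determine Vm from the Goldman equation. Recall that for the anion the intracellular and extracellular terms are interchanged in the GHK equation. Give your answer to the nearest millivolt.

Vm = 57.4 · log₁₀[(Σ P·[cation]ₒ + Σ P·[anion]ᵢ) / (Σ P·[cation]ᵢ + Σ P·[anion]ₒ)]
Numerator = 1×5.05 + 0.02×106 + 0.37×5.41 = 9.172
Denominator = 1×106 + 0.02×27.5 + 0.37×96.0 = 142.1
Vm = 57.4 · log₁₀(0.064558) = 57.4 × (-1.1901) = -68.31 mV

-68 mV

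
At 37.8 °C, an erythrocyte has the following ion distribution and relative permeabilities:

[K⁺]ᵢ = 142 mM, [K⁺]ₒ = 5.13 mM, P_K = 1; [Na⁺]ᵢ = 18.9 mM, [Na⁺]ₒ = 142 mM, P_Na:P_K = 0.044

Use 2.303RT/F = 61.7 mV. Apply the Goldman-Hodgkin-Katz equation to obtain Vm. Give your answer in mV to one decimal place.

-67.8 mV

Vm = 61.7 · log₁₀[(Σ P·[cation]ₒ + Σ P·[anion]ᵢ) / (Σ P·[cation]ᵢ + Σ P·[anion]ₒ)]
Numerator = 1×5.13 + 0.044×142 = 11.38
Denominator = 1×142 + 0.044×18.9 = 142.8
Vm = 61.7 · log₁₀(0.07966) = 61.7 × (-1.0988) = -67.79 mV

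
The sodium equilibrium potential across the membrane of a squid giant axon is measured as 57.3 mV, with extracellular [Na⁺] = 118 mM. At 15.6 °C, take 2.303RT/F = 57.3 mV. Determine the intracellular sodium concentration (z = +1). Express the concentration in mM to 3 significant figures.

11.8 mM

Nernst: E = (57.3/1) · log₁₀([out]/[in]), so log₁₀([out]/[in]) = 57.3 × 1 / 57.3 = 1.0000.
[out]/[in] = 10^(1.0000) = 10.
[in] = 118 / 10 = 11.8 mM.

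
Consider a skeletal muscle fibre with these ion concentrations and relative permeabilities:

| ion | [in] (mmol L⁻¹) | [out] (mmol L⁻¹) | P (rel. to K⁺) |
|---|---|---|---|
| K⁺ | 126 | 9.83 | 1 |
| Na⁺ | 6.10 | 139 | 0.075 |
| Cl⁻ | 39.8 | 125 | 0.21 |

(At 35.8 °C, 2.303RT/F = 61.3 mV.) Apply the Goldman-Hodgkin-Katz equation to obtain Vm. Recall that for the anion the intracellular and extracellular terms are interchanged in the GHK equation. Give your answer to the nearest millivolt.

Vm = 61.3 · log₁₀[(Σ P·[cation]ₒ + Σ P·[anion]ᵢ) / (Σ P·[cation]ᵢ + Σ P·[anion]ₒ)]
Numerator = 1×9.83 + 0.075×139 + 0.21×39.8 = 28.61
Denominator = 1×126 + 0.075×6.10 + 0.21×125 = 152.7
Vm = 61.3 · log₁₀(0.18737) = 61.3 × (-0.7273) = -44.58 mV

-45 mV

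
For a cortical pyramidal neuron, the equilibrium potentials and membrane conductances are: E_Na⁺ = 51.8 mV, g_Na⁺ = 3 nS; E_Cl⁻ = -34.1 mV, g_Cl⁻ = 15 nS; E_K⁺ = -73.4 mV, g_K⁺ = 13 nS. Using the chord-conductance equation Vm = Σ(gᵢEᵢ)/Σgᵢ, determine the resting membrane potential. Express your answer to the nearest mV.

Σ gᵢEᵢ = 3·(51.8) + 15·(-34.1) + 13·(-73.4) = -1310.30
Σ gᵢ = 3 + 15 + 13 = 31
Vm = -1310.30 / 31 = -42.27 mV

-42 mV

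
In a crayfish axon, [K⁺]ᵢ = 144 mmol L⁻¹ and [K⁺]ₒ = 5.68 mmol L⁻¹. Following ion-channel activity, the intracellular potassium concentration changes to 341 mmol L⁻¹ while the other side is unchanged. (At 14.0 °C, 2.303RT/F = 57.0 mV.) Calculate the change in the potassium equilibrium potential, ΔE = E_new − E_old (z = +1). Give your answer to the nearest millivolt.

E_old = (57.0/1)·log₁₀(5.68/144) = -80.03 mV
E_new = (57.0/1)·log₁₀(5.68/341) = -101.37 mV
ΔE = -101.37 − (-80.03) = -21.34 mV

-21 mV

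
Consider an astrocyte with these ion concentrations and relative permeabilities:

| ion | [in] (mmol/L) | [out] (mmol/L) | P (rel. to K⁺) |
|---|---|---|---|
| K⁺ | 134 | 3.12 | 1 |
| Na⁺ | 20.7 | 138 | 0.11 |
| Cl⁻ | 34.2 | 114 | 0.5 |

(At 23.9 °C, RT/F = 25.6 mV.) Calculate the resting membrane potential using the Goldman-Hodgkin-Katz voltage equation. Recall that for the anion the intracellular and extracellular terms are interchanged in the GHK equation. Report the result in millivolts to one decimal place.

-43.5 mV

Vm = 25.6 · ln[(Σ P·[cation]ₒ + Σ P·[anion]ᵢ) / (Σ P·[cation]ᵢ + Σ P·[anion]ₒ)]
Numerator = 1×3.12 + 0.11×138 + 0.5×34.2 = 35.4
Denominator = 1×134 + 0.11×20.7 + 0.5×114 = 193.3
Vm = 25.6 · ln(0.18316) = 25.6 × (-1.6974) = -43.45 mV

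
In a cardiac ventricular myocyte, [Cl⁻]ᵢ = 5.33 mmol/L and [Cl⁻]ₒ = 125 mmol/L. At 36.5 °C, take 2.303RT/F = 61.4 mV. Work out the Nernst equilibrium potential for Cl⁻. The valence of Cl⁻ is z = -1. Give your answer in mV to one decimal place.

-84.1 mV

E = (61.4/z) · log₁₀([Cl⁻]_out/[Cl⁻]_in) with z = -1.
For an anion, dividing by z = -1 reverses the sign.
= (61.4/-1) · log₁₀(125/5.33) = -61.40 · log₁₀(23.45)
= -61.40 · (1.3702) = -84.13 mV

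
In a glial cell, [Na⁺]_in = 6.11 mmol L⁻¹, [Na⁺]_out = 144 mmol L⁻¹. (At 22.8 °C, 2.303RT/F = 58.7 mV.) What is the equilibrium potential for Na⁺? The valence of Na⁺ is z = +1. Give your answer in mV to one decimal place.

80.6 mV

E = (58.7/z) · log₁₀([Na⁺]_out/[Na⁺]_in) with z = +1.
= (58.7/1) · log₁₀(144/6.11) = 58.70 · log₁₀(23.57)
= 58.70 · (1.3723) = 80.56 mV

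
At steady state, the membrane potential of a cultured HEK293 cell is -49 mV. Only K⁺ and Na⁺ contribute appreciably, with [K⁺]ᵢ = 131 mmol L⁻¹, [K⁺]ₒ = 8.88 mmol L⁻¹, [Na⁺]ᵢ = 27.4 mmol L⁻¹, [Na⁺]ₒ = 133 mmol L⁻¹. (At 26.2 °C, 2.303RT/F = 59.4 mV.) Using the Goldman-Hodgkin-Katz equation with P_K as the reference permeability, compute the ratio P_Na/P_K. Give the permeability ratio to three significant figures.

0.0832

Let α = P_Na/P_K. GHK: Vm = 59.4·log₁₀[(Kₒ + α·Naₒ)/(Kᵢ + α·Naᵢ)].
10^(Vm/59.4) = 10^(-49.0/59.4) = 0.14965
So 0.14965·(Kᵢ + α·Naᵢ) = Kₒ + α·Naₒ → α = (0.14965·131.0 − 8.88) / (133.0 − 0.14965·27.4)
α = (19.6 − 8.88) / (133.0 − 4.1) = 10.72/128.9 = 0.0832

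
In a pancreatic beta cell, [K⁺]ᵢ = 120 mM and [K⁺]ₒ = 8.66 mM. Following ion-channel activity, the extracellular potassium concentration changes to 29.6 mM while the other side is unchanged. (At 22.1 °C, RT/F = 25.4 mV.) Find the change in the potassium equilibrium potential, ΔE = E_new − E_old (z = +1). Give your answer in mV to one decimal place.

E_old = (25.4/1)·ln(8.66/120) = -66.77 mV
E_new = (25.4/1)·ln(29.6/120) = -35.55 mV
ΔE = -35.55 − (-66.77) = 31.22 mV

31.2 mV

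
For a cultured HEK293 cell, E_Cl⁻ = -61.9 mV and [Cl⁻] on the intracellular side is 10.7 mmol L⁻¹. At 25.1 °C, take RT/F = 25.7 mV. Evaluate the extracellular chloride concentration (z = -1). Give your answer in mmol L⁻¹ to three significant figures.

Nernst: E = (25.7/-1) · ln([out]/[in]), so ln([out]/[in]) = -61.9 × -1 / 25.7 = 2.4086.
[out]/[in] = e^(2.4086) = 11.12.
[out] = 11.12 × 10.7 = 119 mmol L⁻¹.

119 mmol L⁻¹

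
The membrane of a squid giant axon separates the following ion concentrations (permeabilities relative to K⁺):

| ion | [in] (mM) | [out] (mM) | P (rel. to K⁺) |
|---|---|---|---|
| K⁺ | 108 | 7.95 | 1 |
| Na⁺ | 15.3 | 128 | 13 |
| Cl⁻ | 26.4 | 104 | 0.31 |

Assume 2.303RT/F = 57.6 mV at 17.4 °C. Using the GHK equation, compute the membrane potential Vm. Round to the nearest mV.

40 mV

Vm = 57.6 · log₁₀[(Σ P·[cation]ₒ + Σ P·[anion]ᵢ) / (Σ P·[cation]ᵢ + Σ P·[anion]ₒ)]
Numerator = 1×7.95 + 13×128 + 0.31×26.4 = 1680
Denominator = 1×108 + 13×15.3 + 0.31×104 = 339.1
Vm = 57.6 · log₁₀(4.9541) = 57.6 × (0.6950) = 40.03 mV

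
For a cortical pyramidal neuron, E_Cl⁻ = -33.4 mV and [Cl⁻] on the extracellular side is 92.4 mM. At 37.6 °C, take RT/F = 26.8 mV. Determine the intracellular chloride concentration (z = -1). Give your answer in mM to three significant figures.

26.6 mM

Nernst: E = (26.8/-1) · ln([out]/[in]), so ln([out]/[in]) = -33.4 × -1 / 26.8 = 1.2463.
[out]/[in] = e^(1.2463) = 3.477.
[in] = 92.4 / 3.477 = 26.57 mM.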